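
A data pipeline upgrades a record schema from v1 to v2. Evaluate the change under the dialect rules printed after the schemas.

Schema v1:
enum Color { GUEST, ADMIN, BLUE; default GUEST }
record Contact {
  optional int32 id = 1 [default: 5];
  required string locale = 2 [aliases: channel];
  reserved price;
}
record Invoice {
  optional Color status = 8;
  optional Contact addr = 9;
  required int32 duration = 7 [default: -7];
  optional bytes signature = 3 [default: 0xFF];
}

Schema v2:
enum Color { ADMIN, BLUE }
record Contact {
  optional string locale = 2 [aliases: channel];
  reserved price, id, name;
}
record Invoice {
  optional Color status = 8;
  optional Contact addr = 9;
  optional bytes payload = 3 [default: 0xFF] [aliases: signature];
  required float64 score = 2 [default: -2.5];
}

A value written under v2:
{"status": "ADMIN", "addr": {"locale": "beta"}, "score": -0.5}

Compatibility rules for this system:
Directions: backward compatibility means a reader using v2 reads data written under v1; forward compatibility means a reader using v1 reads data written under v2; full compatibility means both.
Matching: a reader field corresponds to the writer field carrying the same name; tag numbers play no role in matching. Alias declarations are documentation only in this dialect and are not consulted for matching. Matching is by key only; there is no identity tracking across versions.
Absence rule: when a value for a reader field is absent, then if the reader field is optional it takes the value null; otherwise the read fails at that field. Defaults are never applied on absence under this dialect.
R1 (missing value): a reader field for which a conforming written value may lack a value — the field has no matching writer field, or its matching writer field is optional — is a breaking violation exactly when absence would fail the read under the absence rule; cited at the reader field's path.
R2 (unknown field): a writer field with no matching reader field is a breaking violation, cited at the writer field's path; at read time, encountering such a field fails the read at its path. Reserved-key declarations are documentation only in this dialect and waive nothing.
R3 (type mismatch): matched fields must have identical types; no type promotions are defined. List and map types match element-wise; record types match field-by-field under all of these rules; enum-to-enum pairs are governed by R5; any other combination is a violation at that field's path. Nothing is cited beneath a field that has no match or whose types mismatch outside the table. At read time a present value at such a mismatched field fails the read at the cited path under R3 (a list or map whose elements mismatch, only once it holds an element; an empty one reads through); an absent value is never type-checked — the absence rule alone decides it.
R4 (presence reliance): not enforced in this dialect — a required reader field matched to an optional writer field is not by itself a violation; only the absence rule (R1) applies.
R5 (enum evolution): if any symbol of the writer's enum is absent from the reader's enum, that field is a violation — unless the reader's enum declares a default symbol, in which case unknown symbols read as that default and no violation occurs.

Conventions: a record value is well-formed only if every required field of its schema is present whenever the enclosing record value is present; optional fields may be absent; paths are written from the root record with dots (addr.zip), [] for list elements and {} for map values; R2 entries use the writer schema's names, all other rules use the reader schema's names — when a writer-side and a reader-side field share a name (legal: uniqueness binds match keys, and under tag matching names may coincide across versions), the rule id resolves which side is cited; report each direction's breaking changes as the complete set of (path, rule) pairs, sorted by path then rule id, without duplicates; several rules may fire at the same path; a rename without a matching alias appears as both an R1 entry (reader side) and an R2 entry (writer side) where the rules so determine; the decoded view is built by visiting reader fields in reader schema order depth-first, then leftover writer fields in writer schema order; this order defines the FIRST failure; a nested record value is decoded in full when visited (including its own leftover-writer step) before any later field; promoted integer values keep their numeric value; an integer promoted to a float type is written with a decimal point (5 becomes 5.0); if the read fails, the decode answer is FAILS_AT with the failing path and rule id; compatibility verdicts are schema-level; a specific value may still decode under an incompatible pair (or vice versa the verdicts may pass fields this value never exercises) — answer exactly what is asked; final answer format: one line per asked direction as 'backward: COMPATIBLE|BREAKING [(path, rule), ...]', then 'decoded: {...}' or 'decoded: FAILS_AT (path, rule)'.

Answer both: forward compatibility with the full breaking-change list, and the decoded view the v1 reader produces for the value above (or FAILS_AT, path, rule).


arrows below run writer -> reader for Invoice
forward analysis of Invoice with v1 as reader and v2 as writer:
  writer optional, Color -> Color: reader status maps from writer status
  writer optional, Contact -> Contact: reader addr maps from writer addr
  duration has no writer counterpart
  signature has no writer counterpart
  payload (writer side), unknown to reader
  score (writer side), unknown to reader
  addr.id has no writer counterpart
  writer optional, string -> string: reader addr.locale maps from writer addr.locale
  R1 fires at addr.locale
  R1 fires at duration
  R2 fires at payload
  R2 fires at score
  => 4 violation(s): forward is BREAKING for Invoice
decode (reader v1):
  status := "ADMIN"
  addr.id := null (missing; optional => null)
  addr.locale := "beta"
  read fails at duration under R1 (no fill)
  => FAILS_AT (duration, R1)
checking off the Invoice differences that do not matter here:
  removed field id from record Contact (its key "id" joins the reserved list) -> its effect on Invoice is confined to the backward direction, not asked
  enum Color (field status in record Invoice): symbol GUEST removed (it was the default; the default is cleared) -> its effect on Invoice is confined to the backward direction, not asked

forward: BREAKING [(addr.locale, R1), (duration, R1), (payload, R2), (score, R2)]; decoded: FAILS_AT (duration, R1)


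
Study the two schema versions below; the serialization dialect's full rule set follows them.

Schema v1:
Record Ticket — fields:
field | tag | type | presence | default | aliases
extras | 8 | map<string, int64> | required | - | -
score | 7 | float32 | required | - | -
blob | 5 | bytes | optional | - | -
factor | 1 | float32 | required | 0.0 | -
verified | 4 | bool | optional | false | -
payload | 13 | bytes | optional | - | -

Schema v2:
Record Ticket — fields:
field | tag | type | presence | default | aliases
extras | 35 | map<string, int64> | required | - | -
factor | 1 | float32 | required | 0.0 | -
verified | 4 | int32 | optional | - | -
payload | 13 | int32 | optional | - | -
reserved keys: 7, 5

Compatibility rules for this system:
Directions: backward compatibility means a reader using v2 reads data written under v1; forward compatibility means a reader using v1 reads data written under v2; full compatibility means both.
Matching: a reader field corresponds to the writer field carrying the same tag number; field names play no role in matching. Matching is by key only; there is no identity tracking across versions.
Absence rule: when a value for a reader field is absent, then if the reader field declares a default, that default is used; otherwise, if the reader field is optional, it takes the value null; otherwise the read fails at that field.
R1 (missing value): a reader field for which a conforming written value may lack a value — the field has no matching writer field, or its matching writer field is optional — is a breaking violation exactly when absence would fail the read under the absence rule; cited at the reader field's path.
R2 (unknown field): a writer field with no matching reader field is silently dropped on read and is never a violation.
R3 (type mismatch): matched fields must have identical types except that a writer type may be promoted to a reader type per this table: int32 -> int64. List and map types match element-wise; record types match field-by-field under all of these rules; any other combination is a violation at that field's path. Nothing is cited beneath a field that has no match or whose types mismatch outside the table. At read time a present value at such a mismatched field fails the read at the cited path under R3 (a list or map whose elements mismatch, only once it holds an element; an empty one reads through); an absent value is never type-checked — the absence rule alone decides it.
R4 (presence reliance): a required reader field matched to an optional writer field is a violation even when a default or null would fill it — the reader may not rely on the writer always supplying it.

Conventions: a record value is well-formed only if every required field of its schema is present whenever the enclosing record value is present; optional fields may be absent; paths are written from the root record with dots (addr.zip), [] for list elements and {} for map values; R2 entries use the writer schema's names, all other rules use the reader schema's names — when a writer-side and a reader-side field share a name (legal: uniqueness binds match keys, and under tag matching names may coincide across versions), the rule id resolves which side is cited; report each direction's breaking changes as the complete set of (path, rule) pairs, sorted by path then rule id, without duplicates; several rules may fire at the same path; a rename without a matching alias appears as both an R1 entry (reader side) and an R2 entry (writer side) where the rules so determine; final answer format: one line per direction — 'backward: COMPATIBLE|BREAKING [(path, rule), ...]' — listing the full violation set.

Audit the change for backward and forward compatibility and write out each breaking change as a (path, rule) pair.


backward: BREAKING [(extras, R1), (payload, R3), (verified, R3)]; forward: BREAKING [(extras, R1), (payload, R3), (score, R1), (verified, R3)]

the writer's type comes first in each Ticket pair
backward analysis of Ticket with v2 as reader and v1 as writer:
  no writer field matches reader extras
  writer required, float32 -> float32: reader factor maps from writer factor
  writer optional, bool -> int32: reader verified maps from writer verified
  writer optional, bytes -> int32: reader payload maps from writer payload
  writer extras: unknown to reader
  writer score: unknown to reader
  writer blob: unknown to reader
  rule R1 violated at extras
  rule R3 violated at payload
  rule R3 violated at verified
  => 3 violation(s): backward is BREAKING for Ticket
forward analysis of Ticket with v1 as reader and v2 as writer:
  no writer field matches reader extras
  no writer field matches reader score
  no writer field matches reader blob
  writer required, float32 -> float32: reader factor maps from writer factor
  writer optional, int32 -> bool: reader verified maps from writer verified
  writer optional, int32 -> bytes: reader payload maps from writer payload
  writer extras: unknown to reader
  rule R1 violated at extras
  rule R3 violated at payload
  rule R1 violated at score
  rule R3 violated at verified
  => 4 violation(s): forward is BREAKING for Ticket


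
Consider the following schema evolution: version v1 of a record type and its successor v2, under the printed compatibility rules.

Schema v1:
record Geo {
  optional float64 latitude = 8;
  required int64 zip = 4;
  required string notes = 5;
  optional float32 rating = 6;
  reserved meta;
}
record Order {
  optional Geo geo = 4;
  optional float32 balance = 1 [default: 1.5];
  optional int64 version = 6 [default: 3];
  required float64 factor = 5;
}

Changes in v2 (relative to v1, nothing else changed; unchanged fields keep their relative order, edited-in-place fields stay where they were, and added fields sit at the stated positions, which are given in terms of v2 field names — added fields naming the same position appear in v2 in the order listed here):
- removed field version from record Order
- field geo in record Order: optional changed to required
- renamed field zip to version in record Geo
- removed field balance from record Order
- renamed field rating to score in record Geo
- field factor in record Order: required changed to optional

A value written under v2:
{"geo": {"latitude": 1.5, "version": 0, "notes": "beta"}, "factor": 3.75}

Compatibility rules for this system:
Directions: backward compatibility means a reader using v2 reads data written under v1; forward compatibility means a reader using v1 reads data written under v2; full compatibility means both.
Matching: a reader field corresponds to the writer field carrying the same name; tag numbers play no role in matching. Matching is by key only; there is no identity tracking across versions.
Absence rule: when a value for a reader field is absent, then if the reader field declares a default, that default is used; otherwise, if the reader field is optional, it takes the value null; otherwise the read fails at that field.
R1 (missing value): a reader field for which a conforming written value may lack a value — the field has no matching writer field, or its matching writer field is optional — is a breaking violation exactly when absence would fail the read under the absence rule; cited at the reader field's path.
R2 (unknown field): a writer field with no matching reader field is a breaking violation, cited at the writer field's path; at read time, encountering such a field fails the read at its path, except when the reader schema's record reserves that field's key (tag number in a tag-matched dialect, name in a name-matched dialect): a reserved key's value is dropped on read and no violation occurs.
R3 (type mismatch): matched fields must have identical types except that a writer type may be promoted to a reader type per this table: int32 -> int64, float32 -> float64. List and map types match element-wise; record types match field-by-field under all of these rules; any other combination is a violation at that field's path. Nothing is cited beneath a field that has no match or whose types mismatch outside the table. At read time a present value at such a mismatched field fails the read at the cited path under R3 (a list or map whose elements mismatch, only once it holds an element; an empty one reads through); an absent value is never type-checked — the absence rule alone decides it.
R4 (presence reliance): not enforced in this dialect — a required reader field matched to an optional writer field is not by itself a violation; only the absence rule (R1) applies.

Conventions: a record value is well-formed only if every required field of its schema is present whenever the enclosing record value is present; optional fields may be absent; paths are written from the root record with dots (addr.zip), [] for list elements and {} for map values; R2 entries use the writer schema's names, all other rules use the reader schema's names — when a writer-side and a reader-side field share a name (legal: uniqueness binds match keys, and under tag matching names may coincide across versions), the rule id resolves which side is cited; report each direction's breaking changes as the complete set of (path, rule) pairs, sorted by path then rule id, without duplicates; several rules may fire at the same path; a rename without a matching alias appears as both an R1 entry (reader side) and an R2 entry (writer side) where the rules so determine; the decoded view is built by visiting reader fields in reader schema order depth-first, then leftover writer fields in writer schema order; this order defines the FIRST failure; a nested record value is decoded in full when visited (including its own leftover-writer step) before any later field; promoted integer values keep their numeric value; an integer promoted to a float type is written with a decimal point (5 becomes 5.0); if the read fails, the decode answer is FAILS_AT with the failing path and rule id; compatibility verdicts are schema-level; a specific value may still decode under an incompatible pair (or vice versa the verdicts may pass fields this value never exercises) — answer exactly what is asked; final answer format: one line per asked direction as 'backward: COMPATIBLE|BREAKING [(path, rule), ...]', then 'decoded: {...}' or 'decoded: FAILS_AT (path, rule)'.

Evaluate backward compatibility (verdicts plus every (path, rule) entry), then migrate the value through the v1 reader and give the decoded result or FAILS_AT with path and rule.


backward: BREAKING [(balance, R2), (geo, R1), (geo.rating, R2), (geo.version, R1), (geo.zip, R2), (version, R2)]; decoded: FAILS_AT (geo.zip, R1)

arrows below run writer -> reader for Order
backward for Order (reader v2, writer v1):
  geo <- geo (Geo -> Geo, writer optional)
  factor <- factor (float64 -> float64, writer required)
  balance (writer side), unknown to reader
  version (writer side), unknown to reader
  geo.latitude <- geo.latitude (float64 -> float64, writer optional)
  geo.version: no writer-side match
  geo.notes <- geo.notes (string -> string, writer required)
  geo.score: no writer-side match
  geo.zip (writer side), unknown to reader
  geo.rating (writer side), unknown to reader
  breaking: (balance, R2)
  breaking: (geo, R1)
  breaking: (geo.rating, R2)
  breaking: (geo.version, R1)
  breaking: (geo.zip, R2)
  breaking: (version, R2)
  => backward: BREAKING (6)
decoding the Order value with the v1 reader:
  geo.latitude := 1.5
  read fails at geo.zip under R1 (no fill)
  => FAILS_AT (geo.zip, R1)
the rest of the Order diff is inert for this question:
  field factor in record Order: required changed to optional -> affects forward compatibility only, which is not asked


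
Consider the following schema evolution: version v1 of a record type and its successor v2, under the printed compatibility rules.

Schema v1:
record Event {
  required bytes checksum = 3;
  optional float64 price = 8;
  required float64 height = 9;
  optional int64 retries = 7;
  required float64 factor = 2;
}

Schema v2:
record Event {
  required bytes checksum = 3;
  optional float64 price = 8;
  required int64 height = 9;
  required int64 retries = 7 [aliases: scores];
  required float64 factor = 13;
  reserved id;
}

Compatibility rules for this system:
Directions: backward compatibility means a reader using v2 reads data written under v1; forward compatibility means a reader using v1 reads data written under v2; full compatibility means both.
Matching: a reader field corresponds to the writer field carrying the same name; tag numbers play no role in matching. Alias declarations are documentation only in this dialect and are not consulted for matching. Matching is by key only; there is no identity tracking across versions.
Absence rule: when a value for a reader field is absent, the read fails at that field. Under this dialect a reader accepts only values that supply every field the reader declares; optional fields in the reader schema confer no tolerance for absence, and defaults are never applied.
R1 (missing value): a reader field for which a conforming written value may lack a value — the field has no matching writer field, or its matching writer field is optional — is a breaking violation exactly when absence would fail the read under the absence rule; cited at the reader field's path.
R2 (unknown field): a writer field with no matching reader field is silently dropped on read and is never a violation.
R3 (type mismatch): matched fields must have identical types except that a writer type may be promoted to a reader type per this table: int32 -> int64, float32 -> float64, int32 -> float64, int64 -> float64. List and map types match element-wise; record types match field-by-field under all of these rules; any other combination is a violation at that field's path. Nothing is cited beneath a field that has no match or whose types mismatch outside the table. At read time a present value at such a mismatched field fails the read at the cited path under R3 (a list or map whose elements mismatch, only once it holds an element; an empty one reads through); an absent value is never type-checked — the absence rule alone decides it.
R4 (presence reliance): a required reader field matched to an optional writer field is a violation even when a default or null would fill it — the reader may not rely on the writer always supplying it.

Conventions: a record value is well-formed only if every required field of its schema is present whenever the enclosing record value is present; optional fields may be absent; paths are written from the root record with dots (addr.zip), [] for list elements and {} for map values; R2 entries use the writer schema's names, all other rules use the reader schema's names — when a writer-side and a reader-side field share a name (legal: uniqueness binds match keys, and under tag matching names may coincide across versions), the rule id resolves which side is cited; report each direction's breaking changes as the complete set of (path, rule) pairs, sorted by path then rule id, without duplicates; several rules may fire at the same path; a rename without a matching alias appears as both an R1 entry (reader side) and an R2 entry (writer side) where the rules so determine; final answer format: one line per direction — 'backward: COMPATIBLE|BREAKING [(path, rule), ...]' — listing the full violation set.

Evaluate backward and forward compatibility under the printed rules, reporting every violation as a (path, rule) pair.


backward: BREAKING [(height, R3), (price, R1), (retries, R1), (retries, R4)]; forward: BREAKING [(price, R1)]

the writer's type comes first in each Event pair
backward on Event — v2 reading data written by v1:
  checksum: paired with writer checksum (bytes -> bytes; writer required)
  price: paired with writer price (float64 -> float64; writer optional)
  height: paired with writer height (float64 -> int64; writer required)
  retries: paired with writer retries (int64 -> int64; writer optional)
  factor: paired with writer factor (float64 -> float64; writer required)
  rule R3 violated at height
  rule R1 violated at price
  rule R1 violated at retries
  rule R4 violated at retries
  => backward: BREAKING (4)
forward on Event — v1 reading data written by v2:
  checksum: paired with writer checksum (bytes -> bytes; writer required)
  price: paired with writer price (float64 -> float64; writer optional)
  height: paired with writer height (int64 -> float64; writer required)
  retries: paired with writer retries (int64 -> int64; writer required)
  factor: paired with writer factor (float64 -> float64; writer required)
  rule R1 violated at price
  => forward: BREAKING (1)


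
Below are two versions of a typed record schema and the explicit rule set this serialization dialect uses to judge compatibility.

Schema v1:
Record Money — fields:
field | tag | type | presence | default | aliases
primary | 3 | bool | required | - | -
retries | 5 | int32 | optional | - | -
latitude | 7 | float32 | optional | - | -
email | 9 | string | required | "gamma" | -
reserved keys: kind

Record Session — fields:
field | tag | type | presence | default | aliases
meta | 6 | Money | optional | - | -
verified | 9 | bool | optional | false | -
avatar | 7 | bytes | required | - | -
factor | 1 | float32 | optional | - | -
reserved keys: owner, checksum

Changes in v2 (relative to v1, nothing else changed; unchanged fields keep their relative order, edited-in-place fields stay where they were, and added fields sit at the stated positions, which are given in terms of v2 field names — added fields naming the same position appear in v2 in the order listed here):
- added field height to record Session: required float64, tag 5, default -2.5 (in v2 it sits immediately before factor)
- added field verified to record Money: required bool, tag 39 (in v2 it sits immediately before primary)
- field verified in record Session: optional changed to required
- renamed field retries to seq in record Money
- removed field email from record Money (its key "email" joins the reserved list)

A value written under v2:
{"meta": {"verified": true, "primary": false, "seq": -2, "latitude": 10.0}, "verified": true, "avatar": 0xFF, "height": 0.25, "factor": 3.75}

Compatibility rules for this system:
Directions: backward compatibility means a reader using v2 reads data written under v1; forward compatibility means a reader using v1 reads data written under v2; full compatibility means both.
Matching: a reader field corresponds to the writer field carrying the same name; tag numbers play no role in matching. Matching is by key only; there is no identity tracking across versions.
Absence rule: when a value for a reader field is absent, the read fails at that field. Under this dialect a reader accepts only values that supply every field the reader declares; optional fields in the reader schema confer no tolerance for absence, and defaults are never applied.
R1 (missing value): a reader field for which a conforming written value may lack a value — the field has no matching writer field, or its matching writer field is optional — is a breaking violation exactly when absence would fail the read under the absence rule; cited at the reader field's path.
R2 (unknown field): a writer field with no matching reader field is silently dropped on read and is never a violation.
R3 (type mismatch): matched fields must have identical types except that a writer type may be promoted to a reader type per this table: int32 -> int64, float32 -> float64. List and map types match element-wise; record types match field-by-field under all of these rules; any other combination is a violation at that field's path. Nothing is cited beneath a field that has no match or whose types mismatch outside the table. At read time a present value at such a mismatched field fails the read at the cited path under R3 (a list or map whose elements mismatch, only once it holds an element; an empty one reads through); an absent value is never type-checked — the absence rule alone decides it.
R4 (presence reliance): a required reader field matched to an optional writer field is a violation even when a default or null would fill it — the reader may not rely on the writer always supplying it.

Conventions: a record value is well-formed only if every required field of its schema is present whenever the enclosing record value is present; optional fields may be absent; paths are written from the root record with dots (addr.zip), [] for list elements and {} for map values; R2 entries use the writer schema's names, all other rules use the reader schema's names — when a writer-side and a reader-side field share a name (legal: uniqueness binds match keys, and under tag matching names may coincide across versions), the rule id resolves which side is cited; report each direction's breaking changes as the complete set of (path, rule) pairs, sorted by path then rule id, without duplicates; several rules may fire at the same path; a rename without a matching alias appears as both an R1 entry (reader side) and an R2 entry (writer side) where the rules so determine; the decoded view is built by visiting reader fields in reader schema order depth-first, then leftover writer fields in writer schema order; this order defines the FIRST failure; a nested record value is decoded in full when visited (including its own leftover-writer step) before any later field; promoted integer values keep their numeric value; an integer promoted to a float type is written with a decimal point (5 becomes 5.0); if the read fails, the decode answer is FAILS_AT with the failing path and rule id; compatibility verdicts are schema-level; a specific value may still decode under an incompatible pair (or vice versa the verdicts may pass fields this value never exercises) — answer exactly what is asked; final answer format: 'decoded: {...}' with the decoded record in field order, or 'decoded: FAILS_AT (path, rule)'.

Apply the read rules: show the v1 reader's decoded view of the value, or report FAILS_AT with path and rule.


the writer's type comes first in each Session pair
decoding the Session value with the v1 reader:
  meta.primary := false
  read fails at meta.retries under R1 (no fill)
  => FAILS_AT (meta.retries, R1)
checking off the Session differences that do not matter here:
  added field verified to record Money: required bool, tag 39 (in v2 it sits immediately before primary) -> shifts the Session verdicts, not this decode
  added field height to record Session: required float64, tag 5, default -2.5 (in v2 it sits immediately before factor) -> shifts the Session verdicts, not this decode
  field verified in record Session: optional changed to required -> shifts the Session verdicts, not this decode
  removed field email from record Money (its key "email" joins the reserved list) -> shifts the Session verdicts, not this decode

decoded: FAILS_AT (meta.retries, R1)


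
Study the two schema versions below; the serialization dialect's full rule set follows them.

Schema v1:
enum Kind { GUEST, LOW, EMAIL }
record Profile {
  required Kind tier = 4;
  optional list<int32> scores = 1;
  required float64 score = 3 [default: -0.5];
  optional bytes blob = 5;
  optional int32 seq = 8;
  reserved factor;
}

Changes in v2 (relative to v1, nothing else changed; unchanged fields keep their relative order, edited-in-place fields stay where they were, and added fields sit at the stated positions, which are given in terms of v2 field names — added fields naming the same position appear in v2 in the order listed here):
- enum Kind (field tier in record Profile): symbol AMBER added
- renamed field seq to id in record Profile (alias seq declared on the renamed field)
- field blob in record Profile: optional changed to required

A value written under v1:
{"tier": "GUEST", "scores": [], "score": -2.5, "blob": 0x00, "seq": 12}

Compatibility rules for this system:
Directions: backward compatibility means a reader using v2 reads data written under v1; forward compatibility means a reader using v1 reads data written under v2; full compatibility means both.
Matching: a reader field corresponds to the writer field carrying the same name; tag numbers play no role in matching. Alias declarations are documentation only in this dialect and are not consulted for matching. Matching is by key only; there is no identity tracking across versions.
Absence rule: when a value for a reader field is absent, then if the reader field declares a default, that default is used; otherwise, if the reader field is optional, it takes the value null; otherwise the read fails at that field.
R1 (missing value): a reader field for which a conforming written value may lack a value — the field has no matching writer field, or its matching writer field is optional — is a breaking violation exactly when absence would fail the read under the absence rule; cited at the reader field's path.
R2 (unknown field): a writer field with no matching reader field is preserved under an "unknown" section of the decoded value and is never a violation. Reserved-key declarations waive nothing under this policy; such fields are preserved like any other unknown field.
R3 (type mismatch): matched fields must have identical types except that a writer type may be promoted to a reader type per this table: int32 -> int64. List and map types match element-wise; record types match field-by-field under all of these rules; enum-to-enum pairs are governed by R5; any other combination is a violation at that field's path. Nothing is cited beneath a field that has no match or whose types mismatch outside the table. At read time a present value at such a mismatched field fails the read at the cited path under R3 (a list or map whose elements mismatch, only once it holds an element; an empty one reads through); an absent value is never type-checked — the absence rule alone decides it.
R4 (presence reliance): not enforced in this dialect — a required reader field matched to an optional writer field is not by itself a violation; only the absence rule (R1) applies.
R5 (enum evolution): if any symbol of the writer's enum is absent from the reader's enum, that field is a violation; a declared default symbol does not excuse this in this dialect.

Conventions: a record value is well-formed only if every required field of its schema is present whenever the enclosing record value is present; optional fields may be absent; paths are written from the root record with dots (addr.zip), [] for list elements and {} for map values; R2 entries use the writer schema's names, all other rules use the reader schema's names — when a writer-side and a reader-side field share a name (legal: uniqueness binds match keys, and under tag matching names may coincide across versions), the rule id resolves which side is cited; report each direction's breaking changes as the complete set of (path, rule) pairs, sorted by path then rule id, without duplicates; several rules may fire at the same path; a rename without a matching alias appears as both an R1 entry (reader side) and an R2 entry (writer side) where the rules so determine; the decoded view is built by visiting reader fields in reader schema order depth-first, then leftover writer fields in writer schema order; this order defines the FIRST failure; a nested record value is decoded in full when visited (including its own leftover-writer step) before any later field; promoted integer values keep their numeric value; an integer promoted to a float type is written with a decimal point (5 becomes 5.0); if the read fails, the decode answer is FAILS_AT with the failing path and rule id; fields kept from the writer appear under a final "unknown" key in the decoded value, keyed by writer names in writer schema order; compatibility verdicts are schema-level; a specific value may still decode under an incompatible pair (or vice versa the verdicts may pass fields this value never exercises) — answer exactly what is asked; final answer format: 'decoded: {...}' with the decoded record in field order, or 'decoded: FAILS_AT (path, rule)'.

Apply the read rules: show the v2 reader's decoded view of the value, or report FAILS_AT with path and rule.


in Profile below, arrows point writer -> reader
decoding the Profile value with the v2 reader:
  tier := "GUEST"
  scores := []
  score := -2.5
  blob := 0x00
  id := null (absent, optional -> null)
  writer seq: kept under "unknown"
  => decoded: {"tier": "GUEST", "scores": [], "score": -2.5, "blob": 0x00, "id": null, "unknown": {"seq": 12}}
diffs on Profile not affecting the asked answer:
  enum Kind (field tier in record Profile): symbol AMBER added -> shifts the Profile verdicts, not this decode
  field blob in record Profile: optional changed to required -> shifts the Profile verdicts, not this decode

decoded: {"tier": "GUEST", "scores": [], "score": -2.5, "blob": 0x00, "id": null, "unknown": {"seq": 12}}


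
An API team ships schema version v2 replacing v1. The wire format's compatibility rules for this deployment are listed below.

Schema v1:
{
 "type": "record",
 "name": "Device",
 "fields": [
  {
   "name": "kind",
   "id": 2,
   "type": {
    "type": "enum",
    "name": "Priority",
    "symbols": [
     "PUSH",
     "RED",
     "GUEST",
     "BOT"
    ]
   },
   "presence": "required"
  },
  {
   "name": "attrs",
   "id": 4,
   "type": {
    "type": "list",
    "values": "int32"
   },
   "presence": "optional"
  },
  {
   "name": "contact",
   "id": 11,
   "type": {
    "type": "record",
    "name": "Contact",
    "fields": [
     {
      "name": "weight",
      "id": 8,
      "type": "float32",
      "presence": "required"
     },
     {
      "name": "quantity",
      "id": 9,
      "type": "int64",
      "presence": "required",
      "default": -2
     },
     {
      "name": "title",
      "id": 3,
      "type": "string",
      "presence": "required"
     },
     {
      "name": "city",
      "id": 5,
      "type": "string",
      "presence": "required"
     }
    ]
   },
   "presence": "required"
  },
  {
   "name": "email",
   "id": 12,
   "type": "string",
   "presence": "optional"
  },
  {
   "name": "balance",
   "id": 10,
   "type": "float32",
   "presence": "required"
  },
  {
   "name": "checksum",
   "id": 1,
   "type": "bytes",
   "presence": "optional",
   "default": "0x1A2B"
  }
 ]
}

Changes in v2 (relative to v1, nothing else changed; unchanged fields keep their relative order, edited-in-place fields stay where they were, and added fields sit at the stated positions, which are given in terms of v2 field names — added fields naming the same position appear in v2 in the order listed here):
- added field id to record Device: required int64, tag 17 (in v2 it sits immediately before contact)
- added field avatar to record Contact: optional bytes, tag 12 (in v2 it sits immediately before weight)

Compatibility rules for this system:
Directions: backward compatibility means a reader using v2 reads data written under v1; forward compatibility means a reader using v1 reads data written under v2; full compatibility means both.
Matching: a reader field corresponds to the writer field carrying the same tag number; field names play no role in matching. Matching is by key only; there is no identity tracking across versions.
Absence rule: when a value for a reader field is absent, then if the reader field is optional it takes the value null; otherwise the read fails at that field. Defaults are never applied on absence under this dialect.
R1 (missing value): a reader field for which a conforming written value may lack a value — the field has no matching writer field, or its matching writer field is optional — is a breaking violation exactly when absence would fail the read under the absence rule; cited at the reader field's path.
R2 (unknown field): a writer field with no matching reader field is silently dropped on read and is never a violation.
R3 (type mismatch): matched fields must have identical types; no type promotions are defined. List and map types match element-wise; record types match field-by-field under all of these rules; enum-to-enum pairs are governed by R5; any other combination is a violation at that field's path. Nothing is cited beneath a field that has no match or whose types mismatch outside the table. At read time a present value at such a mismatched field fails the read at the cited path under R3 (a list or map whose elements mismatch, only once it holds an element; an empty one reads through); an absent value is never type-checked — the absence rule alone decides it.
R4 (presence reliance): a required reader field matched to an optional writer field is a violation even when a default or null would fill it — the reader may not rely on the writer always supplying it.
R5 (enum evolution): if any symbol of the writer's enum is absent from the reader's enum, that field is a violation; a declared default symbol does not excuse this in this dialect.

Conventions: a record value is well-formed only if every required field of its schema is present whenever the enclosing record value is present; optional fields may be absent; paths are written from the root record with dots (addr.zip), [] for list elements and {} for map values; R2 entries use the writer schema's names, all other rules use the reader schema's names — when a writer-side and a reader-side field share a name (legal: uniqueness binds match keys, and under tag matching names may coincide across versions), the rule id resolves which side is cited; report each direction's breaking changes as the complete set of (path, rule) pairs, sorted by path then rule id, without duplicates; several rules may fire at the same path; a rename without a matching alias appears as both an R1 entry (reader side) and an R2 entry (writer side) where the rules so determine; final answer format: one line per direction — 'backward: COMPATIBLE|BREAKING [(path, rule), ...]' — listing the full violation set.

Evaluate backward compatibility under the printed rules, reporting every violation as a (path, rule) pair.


backward: BREAKING [(id, R1)]

each type pair in Device: writer, then reader
backward on Device — v2 reading data written by v1:
  kind: Priority -> Priority, writer required; from kind
  attrs: list<int32> -> list<int32>, writer optional; from attrs
  id: no writer-side match
  contact: Contact -> Contact, writer required; from contact
  email: string -> string, writer optional; from email
  balance: float32 -> float32, writer required; from balance
  checksum: bytes -> bytes, writer optional; from checksum
  contact.avatar: no writer-side match
  contact.weight: float32 -> float32, writer required; from contact.weight
  contact.quantity: int64 -> int64, writer required; from contact.quantity
  contact.title: string -> string, writer required; from contact.title
  contact.city: string -> string, writer required; from contact.city
  rule R1 violated at id
  backward on Device therefore BREAKING (1)
remaining Device differences; none change what is asked:
  added field avatar to record Contact: optional bytes, tag 12 (in v2 it sits immediately before weight) -> fires no rule on Device, leaving the asked answer as it is
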